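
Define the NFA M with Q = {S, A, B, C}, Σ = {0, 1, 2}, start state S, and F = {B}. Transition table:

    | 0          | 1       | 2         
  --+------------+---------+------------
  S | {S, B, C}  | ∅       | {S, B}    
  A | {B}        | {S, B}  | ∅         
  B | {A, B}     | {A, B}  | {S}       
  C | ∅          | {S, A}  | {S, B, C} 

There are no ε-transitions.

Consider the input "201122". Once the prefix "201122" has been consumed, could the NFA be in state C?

Start in {S}.
Read '2': S→{S, B}; now {S, B}.
Read '0': S→{S, B, C}, B→{A, B}; now {S, A, B, C}.
Read '1': S→∅, A→{S, B}, B→{A, B}, C→{S, A}; now {S, A, B}.
Read '1': S→∅, A→{S, B}, B→{A, B}; now {S, A, B}.
Read '2': S→{S, B}, A→∅, B→{S}; now {S, B}.
Read '2': S→{S, B}, B→{S}; now {S, B}.
State C is not in {S, B}.

No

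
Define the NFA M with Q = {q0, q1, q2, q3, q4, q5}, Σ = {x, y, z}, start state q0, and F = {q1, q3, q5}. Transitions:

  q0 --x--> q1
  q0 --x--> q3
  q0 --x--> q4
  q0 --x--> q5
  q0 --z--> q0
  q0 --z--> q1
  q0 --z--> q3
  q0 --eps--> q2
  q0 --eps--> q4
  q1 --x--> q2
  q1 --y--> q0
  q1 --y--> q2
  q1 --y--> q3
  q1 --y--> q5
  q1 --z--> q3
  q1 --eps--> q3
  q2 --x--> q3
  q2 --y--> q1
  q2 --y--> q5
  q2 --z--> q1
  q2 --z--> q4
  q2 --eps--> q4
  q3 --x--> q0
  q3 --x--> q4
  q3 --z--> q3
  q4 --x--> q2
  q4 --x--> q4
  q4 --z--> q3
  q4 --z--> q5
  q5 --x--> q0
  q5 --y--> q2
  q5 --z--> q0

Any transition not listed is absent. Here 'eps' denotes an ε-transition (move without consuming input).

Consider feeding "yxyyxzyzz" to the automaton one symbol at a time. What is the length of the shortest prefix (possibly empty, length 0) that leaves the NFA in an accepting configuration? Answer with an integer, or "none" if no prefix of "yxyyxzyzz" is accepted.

1

Start: ε-closure({q0}) = {q0, q2, q4}.
Read 'y': {q0, q2, q4} → {q1, q3, q5}.
None of the earlier sets intersect F, but {q1, q3, q5} does.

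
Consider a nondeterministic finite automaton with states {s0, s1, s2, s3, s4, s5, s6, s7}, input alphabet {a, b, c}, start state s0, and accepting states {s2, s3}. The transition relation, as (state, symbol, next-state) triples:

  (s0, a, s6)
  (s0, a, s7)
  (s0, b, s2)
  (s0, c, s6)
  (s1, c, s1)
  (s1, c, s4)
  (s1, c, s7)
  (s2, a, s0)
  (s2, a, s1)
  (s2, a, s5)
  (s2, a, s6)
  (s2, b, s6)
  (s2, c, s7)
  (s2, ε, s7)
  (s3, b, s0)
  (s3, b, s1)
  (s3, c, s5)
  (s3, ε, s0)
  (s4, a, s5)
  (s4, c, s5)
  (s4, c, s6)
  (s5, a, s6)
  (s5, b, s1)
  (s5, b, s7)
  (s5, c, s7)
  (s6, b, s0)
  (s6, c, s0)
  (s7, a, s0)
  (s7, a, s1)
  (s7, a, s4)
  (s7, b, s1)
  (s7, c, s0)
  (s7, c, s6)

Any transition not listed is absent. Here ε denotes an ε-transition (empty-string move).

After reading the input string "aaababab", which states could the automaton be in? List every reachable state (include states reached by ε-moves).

Start in {s0}.
Read 'a': s0→{s6, s7}; now {s6, s7}.
Read 'a': s6→∅, s7→{s0, s1, s4}; now {s0, s1, s4}.
Read 'a': s0→{s6, s7}, s1→∅, s4→{s5}; now {s5, s6, s7}.
Read 'b': s5→{s1, s7}, s6→{s0}, s7→{s1}; now {s0, s1, s7}.
Read 'a': s0→{s6, s7}, s1→∅, s7→{s0, s1, s4}; now {s0, s1, s4, s6, s7}.
Read 'b': s0→{s2}, s1→∅, s4→∅, s6→{s0}, s7→{s1}; union {s0, s1, s2}; ε-closure = {s0, s1, s2, s7}.
Read 'a': s0→{s6, s7}, s1→∅, s2→{s0, s1, s5, s6}, s7→{s0, s1, s4}; now {s0, s1, s4, s5, s6, s7}.
Read 'b': s0→{s2}, s1→∅, s4→∅, s5→{s1, s7}, s6→{s0}, s7→{s1}; now {s0, s1, s2, s7}.

{s0, s1, s2, s7}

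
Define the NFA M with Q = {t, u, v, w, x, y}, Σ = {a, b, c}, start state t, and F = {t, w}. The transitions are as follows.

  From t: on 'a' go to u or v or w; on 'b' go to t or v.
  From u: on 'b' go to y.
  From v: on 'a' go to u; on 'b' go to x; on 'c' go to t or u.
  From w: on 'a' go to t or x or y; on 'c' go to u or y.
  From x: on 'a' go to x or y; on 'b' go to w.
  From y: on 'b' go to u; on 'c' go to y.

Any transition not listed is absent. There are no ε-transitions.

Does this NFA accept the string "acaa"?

Yes

Start in {t}.
Read 'a': {t} → {u, v, w}.
Read 'c': {u, v, w} → {t, u, y}.
Read 'a': {t, u, y} → {u, v, w}.
Read 'a': {u, v, w} → {t, u, x, y}.
The final set {t, u, x, y} contains the accepting state t.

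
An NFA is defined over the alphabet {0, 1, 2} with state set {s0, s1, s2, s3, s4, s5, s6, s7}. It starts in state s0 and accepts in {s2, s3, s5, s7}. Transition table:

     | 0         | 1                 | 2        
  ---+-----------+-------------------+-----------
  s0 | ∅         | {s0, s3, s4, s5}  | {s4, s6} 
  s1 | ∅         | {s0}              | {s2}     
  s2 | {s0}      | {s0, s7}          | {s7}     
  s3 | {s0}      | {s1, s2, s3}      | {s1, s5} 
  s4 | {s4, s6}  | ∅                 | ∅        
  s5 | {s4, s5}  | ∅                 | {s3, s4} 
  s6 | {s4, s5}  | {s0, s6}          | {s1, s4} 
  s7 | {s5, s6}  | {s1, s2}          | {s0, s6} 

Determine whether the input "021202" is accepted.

Start in {s0}.
Read '0': {s0} → ∅.
The set is empty and remains empty for the remaining 5 symbols.
The final set ∅ contains no accepting state.

No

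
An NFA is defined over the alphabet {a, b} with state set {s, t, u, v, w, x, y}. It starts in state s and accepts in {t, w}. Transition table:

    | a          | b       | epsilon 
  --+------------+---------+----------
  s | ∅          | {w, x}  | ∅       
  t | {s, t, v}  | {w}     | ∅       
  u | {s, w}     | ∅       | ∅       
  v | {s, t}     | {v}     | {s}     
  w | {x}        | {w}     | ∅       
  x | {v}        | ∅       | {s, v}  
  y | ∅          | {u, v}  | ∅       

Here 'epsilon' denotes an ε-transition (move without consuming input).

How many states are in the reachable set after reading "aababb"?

Start in {s}.
Read 'a': {s} → ∅.
The set is empty and remains empty for the remaining 5 symbols.
That set has 0 states.

0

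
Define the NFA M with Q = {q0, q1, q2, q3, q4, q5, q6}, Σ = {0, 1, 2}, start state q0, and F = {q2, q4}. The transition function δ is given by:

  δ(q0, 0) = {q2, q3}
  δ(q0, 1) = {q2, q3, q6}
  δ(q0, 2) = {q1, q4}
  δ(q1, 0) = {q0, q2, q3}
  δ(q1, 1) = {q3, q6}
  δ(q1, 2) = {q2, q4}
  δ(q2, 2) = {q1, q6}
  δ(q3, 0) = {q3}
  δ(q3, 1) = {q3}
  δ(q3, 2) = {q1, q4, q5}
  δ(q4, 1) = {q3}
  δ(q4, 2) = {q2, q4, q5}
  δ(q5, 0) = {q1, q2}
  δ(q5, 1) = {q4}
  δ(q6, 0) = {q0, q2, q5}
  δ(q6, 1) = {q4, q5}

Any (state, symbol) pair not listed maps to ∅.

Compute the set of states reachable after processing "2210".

{q3}

Start in {q0}.
Read '2': {q0} → {q1, q4}.
Read '2': {q1, q4} → {q2, q4, q5}.
Read '1': {q2, q4, q5} → {q3, q4}.
Read '0': {q3, q4} → {q3}.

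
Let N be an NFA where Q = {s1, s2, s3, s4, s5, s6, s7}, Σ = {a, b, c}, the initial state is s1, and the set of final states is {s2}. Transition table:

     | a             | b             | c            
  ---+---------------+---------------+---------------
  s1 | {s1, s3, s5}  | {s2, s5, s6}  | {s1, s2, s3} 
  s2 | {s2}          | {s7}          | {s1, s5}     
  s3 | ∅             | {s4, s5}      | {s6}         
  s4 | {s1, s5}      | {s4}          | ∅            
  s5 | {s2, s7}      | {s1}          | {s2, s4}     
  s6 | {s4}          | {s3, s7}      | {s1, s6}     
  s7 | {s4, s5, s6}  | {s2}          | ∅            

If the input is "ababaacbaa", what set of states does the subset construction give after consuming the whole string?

Start in {s1}.
Read 'a': {s1} → {s1, s3, s5}.
Read 'b': {s1, s3, s5} → {s1, s2, s4, s5, s6}.
Read 'a': {s1, s2, s4, s5, s6} → {s1, s2, s3, s4, s5, s7}.
Read 'b': {s1, s2, s3, s4, s5, s7} → {s1, s2, s4, s5, s6, s7}.
Read 'a': {s1, s2, s4, s5, s6, s7} → {s1, s2, s3, s4, s5, s6, s7}.
Read 'a': {s1, s2, s3, s4, s5, s6, s7} → {s1, s2, s3, s4, s5, s6, s7}.
Read 'c': {s1, s2, s3, s4, s5, s6, s7} → {s1, s2, s3, s4, s5, s6}.
Read 'b': {s1, s2, s3, s4, s5, s6} → {s1, s2, s3, s4, s5, s6, s7}.
Read 'a': {s1, s2, s3, s4, s5, s6, s7} → {s1, s2, s3, s4, s5, s6, s7}.
Read 'a': {s1, s2, s3, s4, s5, s6, s7} → {s1, s2, s3, s4, s5, s6, s7}.

{s1, s2, s3, s4, s5, s6, s7}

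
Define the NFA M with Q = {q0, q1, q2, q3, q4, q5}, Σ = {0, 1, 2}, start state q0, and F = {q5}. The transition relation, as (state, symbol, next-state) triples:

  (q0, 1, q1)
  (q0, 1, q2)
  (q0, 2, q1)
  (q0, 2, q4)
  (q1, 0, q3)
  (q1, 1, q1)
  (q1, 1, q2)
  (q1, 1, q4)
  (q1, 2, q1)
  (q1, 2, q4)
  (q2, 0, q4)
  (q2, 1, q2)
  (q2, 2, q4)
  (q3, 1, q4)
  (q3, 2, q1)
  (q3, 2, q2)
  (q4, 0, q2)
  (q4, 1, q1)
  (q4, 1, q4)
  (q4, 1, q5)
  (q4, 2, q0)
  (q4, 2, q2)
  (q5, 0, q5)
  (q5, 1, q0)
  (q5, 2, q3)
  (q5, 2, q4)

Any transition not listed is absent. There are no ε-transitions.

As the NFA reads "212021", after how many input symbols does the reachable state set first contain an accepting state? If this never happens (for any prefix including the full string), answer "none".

2

Start in {q0}.
Read '2': q0→{q1, q4}; now {q1, q4}.
Read '1': q1→{q1, q2, q4}, q4→{q1, q4, q5}; now {q1, q2, q4, q5}.
None of the earlier sets intersect F, but {q1, q2, q4, q5} does.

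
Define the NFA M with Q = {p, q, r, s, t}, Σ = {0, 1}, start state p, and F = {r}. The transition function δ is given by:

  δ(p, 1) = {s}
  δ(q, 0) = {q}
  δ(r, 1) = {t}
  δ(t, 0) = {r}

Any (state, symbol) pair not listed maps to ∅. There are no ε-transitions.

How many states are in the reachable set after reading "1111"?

0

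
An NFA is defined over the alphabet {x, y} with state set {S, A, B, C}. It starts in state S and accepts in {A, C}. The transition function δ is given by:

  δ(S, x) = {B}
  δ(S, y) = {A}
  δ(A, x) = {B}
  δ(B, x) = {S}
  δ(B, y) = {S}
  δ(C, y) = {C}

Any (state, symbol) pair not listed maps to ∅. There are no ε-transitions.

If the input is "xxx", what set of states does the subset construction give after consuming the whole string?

{B}

Start in {S}.
Read 'x': {S} → {B}.
Read 'x': {B} → {S}.
Read 'x': {S} → {B}.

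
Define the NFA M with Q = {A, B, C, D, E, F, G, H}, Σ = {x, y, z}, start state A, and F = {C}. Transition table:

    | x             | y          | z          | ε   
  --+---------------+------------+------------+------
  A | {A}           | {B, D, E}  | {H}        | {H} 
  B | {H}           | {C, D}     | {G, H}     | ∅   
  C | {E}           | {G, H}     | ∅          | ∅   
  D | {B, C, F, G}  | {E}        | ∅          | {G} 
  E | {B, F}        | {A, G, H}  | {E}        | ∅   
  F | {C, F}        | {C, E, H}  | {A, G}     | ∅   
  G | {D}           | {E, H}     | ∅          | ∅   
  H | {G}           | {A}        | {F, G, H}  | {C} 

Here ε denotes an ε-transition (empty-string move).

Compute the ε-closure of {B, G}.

Begin with {B, G}.
No ε-moves leave this set, so the closure equals the set itself.

{B, G}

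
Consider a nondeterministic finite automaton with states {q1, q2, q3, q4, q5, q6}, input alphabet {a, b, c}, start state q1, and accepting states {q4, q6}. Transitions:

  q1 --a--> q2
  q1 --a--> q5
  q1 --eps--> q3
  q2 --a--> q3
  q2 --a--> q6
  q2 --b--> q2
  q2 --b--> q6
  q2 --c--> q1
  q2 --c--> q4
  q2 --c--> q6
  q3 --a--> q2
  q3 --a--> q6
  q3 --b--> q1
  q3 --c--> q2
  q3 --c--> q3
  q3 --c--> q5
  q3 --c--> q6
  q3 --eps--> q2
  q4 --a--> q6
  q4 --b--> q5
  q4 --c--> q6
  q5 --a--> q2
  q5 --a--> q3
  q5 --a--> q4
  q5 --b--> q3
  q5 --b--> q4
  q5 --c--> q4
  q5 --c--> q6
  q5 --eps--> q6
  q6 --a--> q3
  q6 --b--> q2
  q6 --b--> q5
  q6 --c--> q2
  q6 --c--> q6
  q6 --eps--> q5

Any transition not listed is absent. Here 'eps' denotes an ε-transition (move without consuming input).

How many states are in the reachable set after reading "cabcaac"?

6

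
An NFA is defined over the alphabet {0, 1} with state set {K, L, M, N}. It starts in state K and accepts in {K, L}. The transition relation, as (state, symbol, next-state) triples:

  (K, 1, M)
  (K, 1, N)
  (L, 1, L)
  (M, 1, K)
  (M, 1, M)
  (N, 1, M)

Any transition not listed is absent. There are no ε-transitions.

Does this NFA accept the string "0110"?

No

Start in {K}.
Read '0': {K} → ∅.
The set is empty and remains empty for the remaining 3 symbols.
The final set ∅ contains no accepting state.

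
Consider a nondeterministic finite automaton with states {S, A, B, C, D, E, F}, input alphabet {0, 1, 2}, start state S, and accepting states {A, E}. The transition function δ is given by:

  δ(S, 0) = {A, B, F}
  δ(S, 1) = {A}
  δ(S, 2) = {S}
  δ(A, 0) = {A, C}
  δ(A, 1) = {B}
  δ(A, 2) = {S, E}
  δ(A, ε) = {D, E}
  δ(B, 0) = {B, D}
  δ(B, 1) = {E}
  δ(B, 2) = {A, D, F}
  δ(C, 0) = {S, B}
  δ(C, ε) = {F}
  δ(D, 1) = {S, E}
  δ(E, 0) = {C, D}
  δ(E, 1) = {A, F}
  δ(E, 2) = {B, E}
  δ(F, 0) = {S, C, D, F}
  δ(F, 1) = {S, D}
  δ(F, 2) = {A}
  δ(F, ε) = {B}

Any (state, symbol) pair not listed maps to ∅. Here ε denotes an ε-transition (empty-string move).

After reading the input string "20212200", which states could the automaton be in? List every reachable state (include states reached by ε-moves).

{S, A, B, C, D, E, F}

Start in {S}.
Read '2': {S} → {S}.
Read '0': {S} → {A, B, D, E, F}.
Read '2': {A, B, D, E, F} → {S, A, B, D, E, F}.
Read '1': {S, A, B, D, E, F} → {S, A, B, D, E, F}.
Read '2': {S, A, B, D, E, F} → {S, A, B, D, E, F}.
Read '2': {S, A, B, D, E, F} → {S, A, B, D, E, F}.
Read '0': {S, A, B, D, E, F} → {S, A, B, C, D, E, F}.
Read '0': {S, A, B, C, D, E, F} → {S, A, B, C, D, E, F}.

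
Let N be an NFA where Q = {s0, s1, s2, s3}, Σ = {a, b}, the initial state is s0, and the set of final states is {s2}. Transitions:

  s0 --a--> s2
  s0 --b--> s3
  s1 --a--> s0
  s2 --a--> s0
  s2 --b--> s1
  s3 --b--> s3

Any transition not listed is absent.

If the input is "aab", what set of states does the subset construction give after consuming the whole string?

Start in {s0}.
Read 'a': s0→{s2}; now {s2}.
Read 'a': s2→{s0}; now {s0}.
Read 'b': s0→{s3}; now {s3}.

{s3}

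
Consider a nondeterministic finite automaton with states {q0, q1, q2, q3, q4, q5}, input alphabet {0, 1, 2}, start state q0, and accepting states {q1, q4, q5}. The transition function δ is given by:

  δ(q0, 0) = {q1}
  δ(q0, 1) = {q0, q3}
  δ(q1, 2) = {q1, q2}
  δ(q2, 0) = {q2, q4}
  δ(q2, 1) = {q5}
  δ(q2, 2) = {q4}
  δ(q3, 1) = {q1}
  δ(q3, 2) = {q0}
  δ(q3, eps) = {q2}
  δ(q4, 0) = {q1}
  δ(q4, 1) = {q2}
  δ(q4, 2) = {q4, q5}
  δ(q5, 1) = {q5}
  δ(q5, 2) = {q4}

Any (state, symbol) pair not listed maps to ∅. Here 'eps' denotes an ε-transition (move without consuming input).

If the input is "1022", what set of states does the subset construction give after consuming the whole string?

{q1, q2, q4, q5}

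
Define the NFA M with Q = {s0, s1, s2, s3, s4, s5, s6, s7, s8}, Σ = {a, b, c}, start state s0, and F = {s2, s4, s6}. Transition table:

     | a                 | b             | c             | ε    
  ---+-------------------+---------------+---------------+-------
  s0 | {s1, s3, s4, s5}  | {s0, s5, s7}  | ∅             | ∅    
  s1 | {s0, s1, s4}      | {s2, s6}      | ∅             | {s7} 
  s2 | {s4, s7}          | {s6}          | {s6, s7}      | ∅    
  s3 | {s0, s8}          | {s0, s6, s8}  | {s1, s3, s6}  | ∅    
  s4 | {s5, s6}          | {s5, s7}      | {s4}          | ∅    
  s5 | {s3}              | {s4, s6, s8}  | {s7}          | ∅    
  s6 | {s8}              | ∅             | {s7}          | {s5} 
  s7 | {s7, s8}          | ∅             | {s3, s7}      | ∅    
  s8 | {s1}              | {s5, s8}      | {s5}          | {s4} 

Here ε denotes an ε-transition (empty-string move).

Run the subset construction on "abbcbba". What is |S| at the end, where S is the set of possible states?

Start in {s0}.
Read 'a': s0→{s1, s3, s4, s5}; union {s1, s3, s4, s5}; ε-closure = {s1, s3, s4, s5, s7}.
Read 'b': s1→{s2, s6}, s3→{s0, s6, s8}, s4→{s5, s7}, s5→{s4, s6, s8}, s7→∅; now {s0, s2, s4, s5, s6, s7, s8}.
Read 'b': s0→{s0, s5, s7}, s2→{s6}, s4→{s5, s7}, s5→{s4, s6, s8}, s6→∅, s7→∅, s8→{s5, s8}; now {s0, s4, s5, s6, s7, s8}.
Read 'c': s0→∅, s4→{s4}, s5→{s7}, s6→{s7}, s7→{s3, s7}, s8→{s5}; now {s3, s4, s5, s7}.
Read 'b': s3→{s0, s6, s8}, s4→{s5, s7}, s5→{s4, s6, s8}, s7→∅; now {s0, s4, s5, s6, s7, s8}.
Read 'b': s0→{s0, s5, s7}, s4→{s5, s7}, s5→{s4, s6, s8}, s6→∅, s7→∅, s8→{s5, s8}; now {s0, s4, s5, s6, s7, s8}.
Read 'a': s0→{s1, s3, s4, s5}, s4→{s5, s6}, s5→{s3}, s6→{s8}, s7→{s7, s8}, s8→{s1}; now {s1, s3, s4, s5, s6, s7, s8}.
That set has 7 states.

7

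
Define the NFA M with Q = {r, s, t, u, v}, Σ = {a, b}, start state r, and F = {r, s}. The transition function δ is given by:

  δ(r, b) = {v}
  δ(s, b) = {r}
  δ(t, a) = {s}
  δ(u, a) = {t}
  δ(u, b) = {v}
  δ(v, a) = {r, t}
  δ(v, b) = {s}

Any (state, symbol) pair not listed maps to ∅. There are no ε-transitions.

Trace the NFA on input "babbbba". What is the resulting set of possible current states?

{r, t}

Start in {r}.
Read 'b': {r} → {v}.
Read 'a': {v} → {r, t}.
Read 'b': {r, t} → {v}.
Read 'b': {v} → {s}.
Read 'b': {s} → {r}.
Read 'b': {r} → {v}.
Read 'a': {v} → {r, t}.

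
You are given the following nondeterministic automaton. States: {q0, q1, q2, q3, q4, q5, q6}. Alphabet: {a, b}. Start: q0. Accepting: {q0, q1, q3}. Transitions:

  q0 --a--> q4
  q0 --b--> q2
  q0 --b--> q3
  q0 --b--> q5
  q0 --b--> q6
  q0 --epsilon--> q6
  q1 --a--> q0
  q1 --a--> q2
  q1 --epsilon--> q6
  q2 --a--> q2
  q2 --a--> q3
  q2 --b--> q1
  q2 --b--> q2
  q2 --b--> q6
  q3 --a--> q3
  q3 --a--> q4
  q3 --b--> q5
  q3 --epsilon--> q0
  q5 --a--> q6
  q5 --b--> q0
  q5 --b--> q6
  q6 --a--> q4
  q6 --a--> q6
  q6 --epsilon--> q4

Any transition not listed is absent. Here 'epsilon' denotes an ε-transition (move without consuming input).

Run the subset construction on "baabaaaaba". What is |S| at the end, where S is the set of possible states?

Start: ε-closure({q0}) = {q0, q4, q6}.
Read 'b': {q0, q4, q6} → {q0, q2, q3, q4, q5, q6}.
Read 'a': {q0, q2, q3, q4, q5, q6} → {q0, q2, q3, q4, q6}.
Read 'a': {q0, q2, q3, q4, q6} → {q0, q2, q3, q4, q6}.
Read 'b': {q0, q2, q3, q4, q6} → {q0, q1, q2, q3, q4, q5, q6}.
Read 'a': {q0, q1, q2, q3, q4, q5, q6} → {q0, q2, q3, q4, q6}.
Read 'a': {q0, q2, q3, q4, q6} → {q0, q2, q3, q4, q6}.
Read 'a': {q0, q2, q3, q4, q6} → {q0, q2, q3, q4, q6}.
Read 'a': {q0, q2, q3, q4, q6} → {q0, q2, q3, q4, q6}.
Read 'b': {q0, q2, q3, q4, q6} → {q0, q1, q2, q3, q4, q5, q6}.
Read 'a': {q0, q1, q2, q3, q4, q5, q6} → {q0, q2, q3, q4, q6}.
That set has 5 states.

5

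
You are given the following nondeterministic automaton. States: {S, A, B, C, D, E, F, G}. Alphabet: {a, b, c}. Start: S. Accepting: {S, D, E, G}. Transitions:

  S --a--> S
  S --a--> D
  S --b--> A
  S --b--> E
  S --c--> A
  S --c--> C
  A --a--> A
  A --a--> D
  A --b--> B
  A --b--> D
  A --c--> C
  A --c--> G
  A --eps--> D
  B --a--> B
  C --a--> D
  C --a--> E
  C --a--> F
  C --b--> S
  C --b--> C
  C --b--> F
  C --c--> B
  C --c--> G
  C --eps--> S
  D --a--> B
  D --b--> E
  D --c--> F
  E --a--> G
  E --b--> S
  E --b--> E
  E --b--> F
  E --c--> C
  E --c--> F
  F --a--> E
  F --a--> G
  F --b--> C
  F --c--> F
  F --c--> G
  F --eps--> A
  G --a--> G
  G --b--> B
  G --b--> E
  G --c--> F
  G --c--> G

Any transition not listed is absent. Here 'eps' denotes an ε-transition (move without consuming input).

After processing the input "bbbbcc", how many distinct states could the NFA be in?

Start in {S}.
Read 'b': S→{A, E}; union {A, E}; ε-closure = {A, D, E}.
Read 'b': A→{B, D}, D→{E}, E→{S, E, F}; union {S, B, D, E, F}; ε-closure = {S, A, B, D, E, F}.
Read 'b': S→{A, E}, A→{B, D}, B→∅, D→{E}, E→{S, E, F}, F→{C}; now {S, A, B, C, D, E, F}.
Read 'b': S→{A, E}, A→{B, D}, B→∅, C→{S, C, F}, D→{E}, E→{S, E, F}, F→{C}; now {S, A, B, C, D, E, F}.
Read 'c': S→{A, C}, A→{C, G}, B→∅, C→{B, G}, D→{F}, E→{C, F}, F→{F, G}; union {A, B, C, F, G}; ε-closure = {S, A, B, C, D, F, G}.
Read 'c': S→{A, C}, A→{C, G}, B→∅, C→{B, G}, D→{F}, F→{F, G}, G→{F, G}; union {A, B, C, F, G}; ε-closure = {S, A, B, C, D, F, G}.
That set has 7 states.

7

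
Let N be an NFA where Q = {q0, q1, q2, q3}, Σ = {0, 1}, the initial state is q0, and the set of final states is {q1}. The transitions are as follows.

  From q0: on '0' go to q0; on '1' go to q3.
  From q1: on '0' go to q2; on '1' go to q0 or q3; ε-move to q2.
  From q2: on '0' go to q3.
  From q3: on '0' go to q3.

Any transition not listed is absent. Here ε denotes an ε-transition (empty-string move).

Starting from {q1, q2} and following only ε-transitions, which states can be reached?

Begin with {q1, q2}.
No ε-moves leave this set, so the closure equals the set itself.

{q1, q2}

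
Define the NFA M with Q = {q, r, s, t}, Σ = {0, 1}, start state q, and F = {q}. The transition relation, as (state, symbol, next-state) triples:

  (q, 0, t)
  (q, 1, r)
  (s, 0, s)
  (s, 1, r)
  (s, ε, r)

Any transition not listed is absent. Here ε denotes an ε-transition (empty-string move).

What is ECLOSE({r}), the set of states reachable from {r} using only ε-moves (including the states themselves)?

{r}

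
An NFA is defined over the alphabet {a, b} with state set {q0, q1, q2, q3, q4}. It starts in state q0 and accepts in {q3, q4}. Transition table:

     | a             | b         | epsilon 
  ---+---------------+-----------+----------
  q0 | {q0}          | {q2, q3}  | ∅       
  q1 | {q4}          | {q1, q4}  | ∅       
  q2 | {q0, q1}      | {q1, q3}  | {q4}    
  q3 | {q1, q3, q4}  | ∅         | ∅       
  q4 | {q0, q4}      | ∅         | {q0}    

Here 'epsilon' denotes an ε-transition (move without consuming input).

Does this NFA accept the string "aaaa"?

No

Start in {q0}.
Read 'a': q0→{q0}; now {q0}.
Read 'a': q0→{q0}; now {q0}.
Read 'a': q0→{q0}; now {q0}.
Read 'a': q0→{q0}; now {q0}.
The final set {q0} contains no accepting state.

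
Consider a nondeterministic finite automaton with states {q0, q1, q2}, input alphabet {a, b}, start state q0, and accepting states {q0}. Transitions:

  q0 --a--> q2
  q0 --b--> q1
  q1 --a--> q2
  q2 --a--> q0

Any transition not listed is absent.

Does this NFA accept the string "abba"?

Start in {q0}.
Read 'a': {q0} → {q2}.
Read 'b': {q2} → ∅.
The set is empty and remains empty for the remaining 2 symbols.
The final set ∅ contains no accepting state.

No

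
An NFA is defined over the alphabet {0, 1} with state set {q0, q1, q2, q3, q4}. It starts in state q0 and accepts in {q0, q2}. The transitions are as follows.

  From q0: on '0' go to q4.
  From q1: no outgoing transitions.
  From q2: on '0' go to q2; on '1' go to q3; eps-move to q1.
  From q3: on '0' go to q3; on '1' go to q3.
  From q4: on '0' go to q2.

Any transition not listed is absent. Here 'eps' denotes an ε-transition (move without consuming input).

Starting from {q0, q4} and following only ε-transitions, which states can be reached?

Begin with {q0, q4}.
No ε-moves leave this set, so the closure equals the set itself.

{q0, q4}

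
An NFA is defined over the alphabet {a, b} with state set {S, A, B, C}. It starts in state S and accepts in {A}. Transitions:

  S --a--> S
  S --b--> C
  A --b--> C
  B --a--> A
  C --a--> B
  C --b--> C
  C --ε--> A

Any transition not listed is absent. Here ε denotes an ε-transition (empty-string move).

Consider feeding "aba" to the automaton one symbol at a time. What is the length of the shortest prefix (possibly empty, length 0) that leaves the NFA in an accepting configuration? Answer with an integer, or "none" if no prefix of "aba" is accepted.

Start in {S}.
Read 'a': {S} → {S}.
Read 'b': {S} → {A, C}.
None of the earlier sets intersect F, but {A, C} does.

2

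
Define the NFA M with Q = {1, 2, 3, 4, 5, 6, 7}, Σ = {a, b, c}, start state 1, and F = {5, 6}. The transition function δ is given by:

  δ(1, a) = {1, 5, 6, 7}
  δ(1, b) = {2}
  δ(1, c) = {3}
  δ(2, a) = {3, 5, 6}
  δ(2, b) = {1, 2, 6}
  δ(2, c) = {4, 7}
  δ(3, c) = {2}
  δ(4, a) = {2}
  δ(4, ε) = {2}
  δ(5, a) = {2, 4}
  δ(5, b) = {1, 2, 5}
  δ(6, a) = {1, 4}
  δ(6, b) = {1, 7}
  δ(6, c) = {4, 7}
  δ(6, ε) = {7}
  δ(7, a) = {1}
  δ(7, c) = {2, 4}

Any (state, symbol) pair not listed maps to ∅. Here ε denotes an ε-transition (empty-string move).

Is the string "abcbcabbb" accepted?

Yes

Start in {1}.
Read 'a': {1} → {1, 5, 6, 7}.
Read 'b': {1, 5, 6, 7} → {1, 2, 5, 7}.
Read 'c': {1, 2, 5, 7} → {2, 3, 4, 7}.
Read 'b': {2, 3, 4, 7} → {1, 2, 6, 7}.
Read 'c': {1, 2, 6, 7} → {2, 3, 4, 7}.
Read 'a': {2, 3, 4, 7} → {1, 2, 3, 5, 6, 7}.
Read 'b': {1, 2, 3, 5, 6, 7} → {1, 2, 5, 6, 7}.
Read 'b': {1, 2, 5, 6, 7} → {1, 2, 5, 6, 7}.
Read 'b': {1, 2, 5, 6, 7} → {1, 2, 5, 6, 7}.
The final set {1, 2, 5, 6, 7} contains the accepting states 5, 6.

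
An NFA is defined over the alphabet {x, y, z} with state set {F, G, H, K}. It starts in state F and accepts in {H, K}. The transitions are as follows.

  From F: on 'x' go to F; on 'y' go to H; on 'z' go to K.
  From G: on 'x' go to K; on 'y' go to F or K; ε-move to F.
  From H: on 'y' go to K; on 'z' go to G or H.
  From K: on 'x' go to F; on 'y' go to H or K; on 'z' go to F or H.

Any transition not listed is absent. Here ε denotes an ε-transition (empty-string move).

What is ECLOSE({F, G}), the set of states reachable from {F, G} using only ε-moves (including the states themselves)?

Begin with {F, G}.
No ε-moves leave this set, so the closure equals the set itself.

{F, G}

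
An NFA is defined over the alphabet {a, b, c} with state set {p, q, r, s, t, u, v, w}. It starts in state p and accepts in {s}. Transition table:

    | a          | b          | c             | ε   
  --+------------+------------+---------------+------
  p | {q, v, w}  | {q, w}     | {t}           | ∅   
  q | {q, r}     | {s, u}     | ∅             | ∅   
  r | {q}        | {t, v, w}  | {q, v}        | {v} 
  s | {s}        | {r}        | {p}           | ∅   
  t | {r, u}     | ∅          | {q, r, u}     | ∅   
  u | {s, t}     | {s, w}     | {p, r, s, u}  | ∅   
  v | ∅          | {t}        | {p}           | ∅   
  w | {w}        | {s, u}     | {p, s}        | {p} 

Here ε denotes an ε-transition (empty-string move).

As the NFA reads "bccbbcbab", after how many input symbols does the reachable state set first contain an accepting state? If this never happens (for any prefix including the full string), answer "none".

2

Start in {p}.
Read 'b': p→{q, w}; union {q, w}; ε-closure = {p, q, w}.
Read 'c': p→{t}, q→∅, w→{p, s}; now {p, s, t}.
None of the earlier sets intersect F, but {p, s, t} does.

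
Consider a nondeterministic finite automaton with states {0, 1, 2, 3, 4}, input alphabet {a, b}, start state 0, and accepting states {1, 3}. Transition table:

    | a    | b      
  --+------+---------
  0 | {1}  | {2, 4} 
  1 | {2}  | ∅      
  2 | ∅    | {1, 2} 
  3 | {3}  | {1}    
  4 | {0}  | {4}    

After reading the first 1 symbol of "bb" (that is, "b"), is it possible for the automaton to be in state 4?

Start in {0}.
Read 'b': {0} → {2, 4}.
State 4 is in {2, 4}.

Yes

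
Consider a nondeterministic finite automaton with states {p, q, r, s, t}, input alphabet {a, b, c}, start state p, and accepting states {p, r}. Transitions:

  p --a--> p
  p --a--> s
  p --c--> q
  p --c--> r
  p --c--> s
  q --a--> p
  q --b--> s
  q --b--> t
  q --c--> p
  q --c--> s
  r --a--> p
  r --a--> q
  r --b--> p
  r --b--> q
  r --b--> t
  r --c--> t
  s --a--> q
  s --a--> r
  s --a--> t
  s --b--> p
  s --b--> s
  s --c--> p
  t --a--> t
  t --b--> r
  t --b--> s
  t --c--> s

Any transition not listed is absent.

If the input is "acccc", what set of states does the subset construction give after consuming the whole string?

Start in {p}.
Read 'a': p→{p, s}; now {p, s}.
Read 'c': p→{q, r, s}, s→{p}; now {p, q, r, s}.
Read 'c': p→{q, r, s}, q→{p, s}, r→{t}, s→{p}; now {p, q, r, s, t}.
Read 'c': p→{q, r, s}, q→{p, s}, r→{t}, s→{p}, t→{s}; now {p, q, r, s, t}.
Read 'c': p→{q, r, s}, q→{p, s}, r→{t}, s→{p}, t→{s}; now {p, q, r, s, t}.

{p, q, r, s, t}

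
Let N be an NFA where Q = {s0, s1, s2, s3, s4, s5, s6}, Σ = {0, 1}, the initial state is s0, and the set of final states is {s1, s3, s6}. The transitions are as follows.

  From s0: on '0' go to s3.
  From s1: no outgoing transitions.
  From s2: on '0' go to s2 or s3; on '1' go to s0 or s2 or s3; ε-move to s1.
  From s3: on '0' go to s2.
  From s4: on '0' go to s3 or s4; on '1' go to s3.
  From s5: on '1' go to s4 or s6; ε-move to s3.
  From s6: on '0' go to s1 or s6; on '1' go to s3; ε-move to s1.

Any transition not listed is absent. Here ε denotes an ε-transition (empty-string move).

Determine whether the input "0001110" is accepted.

Yes

Start in {s0}.
Read '0': s0→{s3}; now {s3}.
Read '0': s3→{s2}; union {s2}; ε-closure = {s1, s2}.
Read '0': s1→∅, s2→{s2, s3}; union {s2, s3}; ε-closure = {s1, s2, s3}.
Read '1': s1→∅, s2→{s0, s2, s3}, s3→∅; union {s0, s2, s3}; ε-closure = {s0, s1, s2, s3}.
Read '1': s0→∅, s1→∅, s2→{s0, s2, s3}, s3→∅; union {s0, s2, s3}; ε-closure = {s0, s1, s2, s3}.
Read '1': s0→∅, s1→∅, s2→{s0, s2, s3}, s3→∅; union {s0, s2, s3}; ε-closure = {s0, s1, s2, s3}.
Read '0': s0→{s3}, s1→∅, s2→{s2, s3}, s3→{s2}; union {s2, s3}; ε-closure = {s1, s2, s3}.
The final set {s1, s2, s3} contains the accepting states s1, s3.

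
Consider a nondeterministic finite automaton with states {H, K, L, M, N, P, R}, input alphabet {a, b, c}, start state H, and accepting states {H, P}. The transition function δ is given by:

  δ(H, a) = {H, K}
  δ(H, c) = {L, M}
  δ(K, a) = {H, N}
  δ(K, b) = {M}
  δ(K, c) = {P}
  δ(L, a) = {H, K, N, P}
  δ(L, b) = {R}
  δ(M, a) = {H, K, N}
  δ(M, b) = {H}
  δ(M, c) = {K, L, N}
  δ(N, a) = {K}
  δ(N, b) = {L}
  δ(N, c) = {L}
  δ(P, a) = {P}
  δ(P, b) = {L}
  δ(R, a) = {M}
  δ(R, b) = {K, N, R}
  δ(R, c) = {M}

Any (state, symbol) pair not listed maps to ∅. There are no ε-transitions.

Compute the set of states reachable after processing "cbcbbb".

Start in {H}.
Read 'c': H→{L, M}; now {L, M}.
Read 'b': L→{R}, M→{H}; now {H, R}.
Read 'c': H→{L, M}, R→{M}; now {L, M}.
Read 'b': L→{R}, M→{H}; now {H, R}.
Read 'b': H→∅, R→{K, N, R}; now {K, N, R}.
Read 'b': K→{M}, N→{L}, R→{K, N, R}; now {K, L, M, N, R}.

{K, L, M, N, R}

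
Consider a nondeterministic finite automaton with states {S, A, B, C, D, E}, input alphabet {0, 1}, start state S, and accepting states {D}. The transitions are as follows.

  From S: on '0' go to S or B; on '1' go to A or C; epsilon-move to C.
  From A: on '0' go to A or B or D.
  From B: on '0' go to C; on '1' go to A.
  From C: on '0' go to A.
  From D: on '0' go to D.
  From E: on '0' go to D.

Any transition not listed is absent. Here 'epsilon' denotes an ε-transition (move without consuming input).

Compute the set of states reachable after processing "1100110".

∅

Start: ε-closure({S}) = {S, C}.
Read '1': S→{A, C}, C→∅; now {A, C}.
Read '1': A→∅, C→∅; now ∅.
The set is empty and remains empty for the remaining 5 symbols.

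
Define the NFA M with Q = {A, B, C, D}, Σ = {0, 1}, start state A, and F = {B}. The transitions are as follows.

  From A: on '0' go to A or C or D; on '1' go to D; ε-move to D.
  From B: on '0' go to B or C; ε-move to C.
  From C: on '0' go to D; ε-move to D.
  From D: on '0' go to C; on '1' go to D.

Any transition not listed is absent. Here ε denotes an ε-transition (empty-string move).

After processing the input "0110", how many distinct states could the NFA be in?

2

Start: ε-closure({A}) = {A, D}.
Read '0': {A, D} → {A, C, D}.
Read '1': {A, C, D} → {D}.
Read '1': {D} → {D}.
Read '0': {D} → {C, D}.
That set has 2 states.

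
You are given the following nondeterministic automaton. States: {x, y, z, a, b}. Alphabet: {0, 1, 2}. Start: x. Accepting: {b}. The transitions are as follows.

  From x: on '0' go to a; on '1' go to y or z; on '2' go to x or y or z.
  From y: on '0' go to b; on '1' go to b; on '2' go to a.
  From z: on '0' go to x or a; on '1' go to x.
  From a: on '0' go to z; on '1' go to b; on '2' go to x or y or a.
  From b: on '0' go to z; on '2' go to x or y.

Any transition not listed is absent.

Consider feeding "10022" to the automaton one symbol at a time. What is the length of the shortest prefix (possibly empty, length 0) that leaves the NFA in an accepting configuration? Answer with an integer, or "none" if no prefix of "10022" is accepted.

2

Start in {x}.
Read '1': {x} → {y, z}.
Read '0': {y, z} → {x, a, b}.
None of the earlier sets intersect F, but {x, a, b} does.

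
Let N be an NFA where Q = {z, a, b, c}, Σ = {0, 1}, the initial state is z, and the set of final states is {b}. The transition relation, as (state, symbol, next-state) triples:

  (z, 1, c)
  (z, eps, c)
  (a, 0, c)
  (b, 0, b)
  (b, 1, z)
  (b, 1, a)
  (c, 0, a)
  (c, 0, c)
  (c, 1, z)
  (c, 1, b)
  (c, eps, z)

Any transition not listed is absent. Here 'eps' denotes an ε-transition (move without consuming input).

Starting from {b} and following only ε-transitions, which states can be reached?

Begin with {b}.
No ε-moves leave this set, so the closure equals the set itself.

{b}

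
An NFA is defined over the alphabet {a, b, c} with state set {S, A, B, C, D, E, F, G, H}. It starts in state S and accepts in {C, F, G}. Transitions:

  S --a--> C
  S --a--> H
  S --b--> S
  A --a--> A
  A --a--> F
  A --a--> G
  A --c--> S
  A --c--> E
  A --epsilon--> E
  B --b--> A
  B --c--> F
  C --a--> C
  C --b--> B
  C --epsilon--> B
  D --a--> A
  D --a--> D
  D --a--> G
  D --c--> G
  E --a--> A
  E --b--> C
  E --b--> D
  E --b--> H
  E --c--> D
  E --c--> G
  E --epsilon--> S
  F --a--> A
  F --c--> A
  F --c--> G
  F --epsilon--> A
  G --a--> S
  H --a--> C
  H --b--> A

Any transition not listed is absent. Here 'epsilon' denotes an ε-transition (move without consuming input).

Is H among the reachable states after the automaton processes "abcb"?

Start in {S}.
Read 'a': S→{C, H}; union {C, H}; ε-closure = {B, C, H}.
Read 'b': B→{A}, C→{B}, H→{A}; union {A, B}; ε-closure = {S, A, B, E}.
Read 'c': S→∅, A→{S, E}, B→{F}, E→{D, G}; union {S, D, E, F, G}; ε-closure = {S, A, D, E, F, G}.
Read 'b': S→{S}, A→∅, D→∅, E→{C, D, H}, F→∅, G→∅; union {S, C, D, H}; ε-closure = {S, B, C, D, H}.
State H is in {S, B, C, D, H}.

Yes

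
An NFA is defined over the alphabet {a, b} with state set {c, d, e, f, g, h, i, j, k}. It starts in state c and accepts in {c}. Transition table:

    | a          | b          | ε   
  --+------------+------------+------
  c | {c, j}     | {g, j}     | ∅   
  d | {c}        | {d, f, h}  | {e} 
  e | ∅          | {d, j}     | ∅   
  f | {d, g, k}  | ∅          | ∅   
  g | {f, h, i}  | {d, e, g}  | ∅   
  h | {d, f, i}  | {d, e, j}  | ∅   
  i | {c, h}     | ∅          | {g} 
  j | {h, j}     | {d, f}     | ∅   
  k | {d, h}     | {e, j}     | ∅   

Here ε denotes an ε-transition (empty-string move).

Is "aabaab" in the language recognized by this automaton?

No

Start in {c}.
Read 'a': c→{c, j}; now {c, j}.
Read 'a': c→{c, j}, j→{h, j}; now {c, h, j}.
Read 'b': c→{g, j}, h→{d, e, j}, j→{d, f}; now {d, e, f, g, j}.
Read 'a': d→{c}, e→∅, f→{d, g, k}, g→{f, h, i}, j→{h, j}; union {c, d, f, g, h, i, j, k}; ε-closure = {c, d, e, f, g, h, i, j, k}.
Read 'a': c→{c, j}, d→{c}, e→∅, f→{d, g, k}, g→{f, h, i}, h→{d, f, i}, i→{c, h}, j→{h, j}, k→{d, h}; union {c, d, f, g, h, i, j, k}; ε-closure = {c, d, e, f, g, h, i, j, k}.
Read 'b': c→{g, j}, d→{d, f, h}, e→{d, j}, f→∅, g→{d, e, g}, h→{d, e, j}, i→∅, j→{d, f}, k→{e, j}; now {d, e, f, g, h, j}.
The final set {d, e, f, g, h, j} contains no accepting state.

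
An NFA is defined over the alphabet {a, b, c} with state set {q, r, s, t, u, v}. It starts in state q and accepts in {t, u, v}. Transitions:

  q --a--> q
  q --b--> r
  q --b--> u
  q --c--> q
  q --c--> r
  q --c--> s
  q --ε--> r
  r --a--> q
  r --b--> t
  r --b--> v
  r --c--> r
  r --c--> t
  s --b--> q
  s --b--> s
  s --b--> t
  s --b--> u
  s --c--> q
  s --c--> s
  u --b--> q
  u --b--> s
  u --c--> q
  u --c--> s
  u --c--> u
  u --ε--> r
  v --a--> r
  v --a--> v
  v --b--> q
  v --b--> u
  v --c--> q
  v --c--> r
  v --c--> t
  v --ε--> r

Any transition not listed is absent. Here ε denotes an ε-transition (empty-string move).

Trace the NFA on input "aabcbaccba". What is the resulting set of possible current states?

Start: ε-closure({q}) = {q, r}.
Read 'a': q→{q}, r→{q}; union {q}; ε-closure = {q, r}.
Read 'a': q→{q}, r→{q}; union {q}; ε-closure = {q, r}.
Read 'b': q→{r, u}, r→{t, v}; now {r, t, u, v}.
Read 'c': r→{r, t}, t→∅, u→{q, s, u}, v→{q, r, t}; now {q, r, s, t, u}.
Read 'b': q→{r, u}, r→{t, v}, s→{q, s, t, u}, t→∅, u→{q, s}; now {q, r, s, t, u, v}.
Read 'a': q→{q}, r→{q}, s→∅, t→∅, u→∅, v→{r, v}; now {q, r, v}.
Read 'c': q→{q, r, s}, r→{r, t}, v→{q, r, t}; now {q, r, s, t}.
Read 'c': q→{q, r, s}, r→{r, t}, s→{q, s}, t→∅; now {q, r, s, t}.
Read 'b': q→{r, u}, r→{t, v}, s→{q, s, t, u}, t→∅; now {q, r, s, t, u, v}.
Read 'a': q→{q}, r→{q}, s→∅, t→∅, u→∅, v→{r, v}; now {q, r, v}.

{q, r, v}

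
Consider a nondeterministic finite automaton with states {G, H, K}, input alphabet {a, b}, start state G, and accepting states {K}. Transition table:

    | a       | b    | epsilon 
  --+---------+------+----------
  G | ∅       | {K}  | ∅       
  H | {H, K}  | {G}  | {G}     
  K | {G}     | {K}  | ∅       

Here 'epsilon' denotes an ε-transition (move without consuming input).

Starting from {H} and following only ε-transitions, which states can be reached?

{G, H}

Begin with {H}.
ε-move H → G; add G.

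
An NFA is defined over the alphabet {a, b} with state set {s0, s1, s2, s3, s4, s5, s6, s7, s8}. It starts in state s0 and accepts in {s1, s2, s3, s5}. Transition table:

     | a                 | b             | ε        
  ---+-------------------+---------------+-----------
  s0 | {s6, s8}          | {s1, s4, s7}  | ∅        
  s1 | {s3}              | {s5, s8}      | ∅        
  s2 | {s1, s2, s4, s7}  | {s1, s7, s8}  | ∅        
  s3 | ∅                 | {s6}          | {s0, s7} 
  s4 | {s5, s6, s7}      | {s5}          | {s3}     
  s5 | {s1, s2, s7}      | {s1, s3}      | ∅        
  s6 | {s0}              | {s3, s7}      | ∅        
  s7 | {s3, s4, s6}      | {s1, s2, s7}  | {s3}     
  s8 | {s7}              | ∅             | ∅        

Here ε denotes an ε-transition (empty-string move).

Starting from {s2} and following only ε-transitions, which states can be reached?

{s2}

Begin with {s2}.
No ε-moves leave this set, so the closure equals the set itself.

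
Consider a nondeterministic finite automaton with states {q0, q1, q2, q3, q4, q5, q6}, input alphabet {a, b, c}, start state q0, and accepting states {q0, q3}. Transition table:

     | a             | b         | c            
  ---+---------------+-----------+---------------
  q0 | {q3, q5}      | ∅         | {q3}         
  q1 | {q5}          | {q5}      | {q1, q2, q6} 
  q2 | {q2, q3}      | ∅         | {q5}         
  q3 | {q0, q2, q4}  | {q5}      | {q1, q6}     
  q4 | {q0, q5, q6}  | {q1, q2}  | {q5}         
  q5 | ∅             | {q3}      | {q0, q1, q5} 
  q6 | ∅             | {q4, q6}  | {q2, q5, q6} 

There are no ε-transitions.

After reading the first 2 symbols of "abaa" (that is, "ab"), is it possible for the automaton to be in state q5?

Start in {q0}.
Read 'a': {q0} → {q3, q5}.
Read 'b': {q3, q5} → {q3, q5}.
State q5 is in {q3, q5}.

Yes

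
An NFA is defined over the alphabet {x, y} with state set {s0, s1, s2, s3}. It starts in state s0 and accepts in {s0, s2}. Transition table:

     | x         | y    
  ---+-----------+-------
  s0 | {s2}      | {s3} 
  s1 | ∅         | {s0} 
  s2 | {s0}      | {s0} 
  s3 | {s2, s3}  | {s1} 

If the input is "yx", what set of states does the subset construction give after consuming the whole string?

{s2, s3}

Start in {s0}.
Read 'y': s0→{s3}; now {s3}.
Read 'x': s3→{s2, s3}; now {s2, s3}.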